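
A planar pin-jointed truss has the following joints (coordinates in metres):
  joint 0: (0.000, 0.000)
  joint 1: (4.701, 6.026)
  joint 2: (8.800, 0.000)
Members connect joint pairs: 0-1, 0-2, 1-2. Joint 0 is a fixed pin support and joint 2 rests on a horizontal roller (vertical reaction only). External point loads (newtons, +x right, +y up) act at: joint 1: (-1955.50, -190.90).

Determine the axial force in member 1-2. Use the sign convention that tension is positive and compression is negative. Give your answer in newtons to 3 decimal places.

1496.166

N=3 nodes, M=3 members, R=3 reactions → 2N=6, M+R=6
member 0 (0-1): L=7.6428, (cx,cy)=(0.6151,0.7885)
member 1 (0-2): L=8.8000, (cx,cy)=(1.0000,0.0000)
member 2 (1-2): L=7.2880, (cx,cy)=(0.5624,-0.8268)
solve A·x = −loads:
  F[0-1] = -1811.1249 N (compression)
  F[0-2] = -841.4945 N (compression)
  F[1-2] = +1496.1661 N (tension)
  Rx@0 = +1955.5000 N
  Ry@0 = +1427.9934 N
  Ry@2 = -1237.0934 N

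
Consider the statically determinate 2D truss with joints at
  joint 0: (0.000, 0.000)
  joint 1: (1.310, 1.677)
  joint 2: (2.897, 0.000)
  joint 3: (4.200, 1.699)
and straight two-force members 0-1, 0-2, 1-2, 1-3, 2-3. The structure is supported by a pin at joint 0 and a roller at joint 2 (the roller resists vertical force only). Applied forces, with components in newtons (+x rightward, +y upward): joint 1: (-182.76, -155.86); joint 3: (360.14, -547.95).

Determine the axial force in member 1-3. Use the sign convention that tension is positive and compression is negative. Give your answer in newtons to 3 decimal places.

784.980

N=4 nodes, M=5 members, R=3 reactions → 2N=8, M+R=8
member 0 (0-1): L=2.1280, (cx,cy)=(0.6156,0.7881)
member 1 (0-2): L=2.8970, (cx,cy)=(1.0000,0.0000)
member 2 (1-2): L=2.3089, (cx,cy)=(0.6873,-0.7263)
member 3 (1-3): L=2.8901, (cx,cy)=(1.0000,0.0076)
member 4 (2-3): L=2.1411, (cx,cy)=(0.6086,0.7935)
solve A·x = −loads:
  F[0-1] = +338.1581 N (tension)
  F[0-2] = -30.7896 N (compression)
  F[1-2] = -573.2580 N (compression)
  F[1-3] = +784.9802 N (tension)
  F[2-3] = -698.0711 N (compression)
  Rx@0 = -177.3800 N
  Ry@0 = -266.4889 N
  Ry@2 = +970.2989 N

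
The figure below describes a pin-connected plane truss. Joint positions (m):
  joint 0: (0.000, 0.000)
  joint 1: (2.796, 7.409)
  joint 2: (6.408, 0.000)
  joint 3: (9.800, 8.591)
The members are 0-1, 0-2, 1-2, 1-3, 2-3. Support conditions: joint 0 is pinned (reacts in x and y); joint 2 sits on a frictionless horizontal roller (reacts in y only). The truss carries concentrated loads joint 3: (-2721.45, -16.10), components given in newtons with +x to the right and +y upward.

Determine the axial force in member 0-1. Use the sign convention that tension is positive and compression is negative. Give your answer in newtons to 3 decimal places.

-3890.612

N=4 nodes, M=5 members, R=3 reactions → 2N=8, M+R=8
member 0 (0-1): L=7.9190, (cx,cy)=(0.3531,0.9356)
member 1 (0-2): L=6.4080, (cx,cy)=(1.0000,0.0000)
member 2 (1-2): L=8.2426, (cx,cy)=(0.4382,-0.8989)
member 3 (1-3): L=7.1030, (cx,cy)=(0.9861,0.1664)
member 4 (2-3): L=9.2364, (cx,cy)=(0.3672,0.9301)
solve A·x = −loads:
  F[0-1] = -3890.6115 N (compression)
  F[0-2] = -1347.7765 N (compression)
  F[1-2] = +3503.4246 N (tension)
  F[1-3] = -2950.0532 N (compression)
  F[2-3] = +510.4814 N (tension)
  Rx@0 = +2721.4500 N
  Ry@0 = +3640.0384 N
  Ry@2 = -3623.9384 N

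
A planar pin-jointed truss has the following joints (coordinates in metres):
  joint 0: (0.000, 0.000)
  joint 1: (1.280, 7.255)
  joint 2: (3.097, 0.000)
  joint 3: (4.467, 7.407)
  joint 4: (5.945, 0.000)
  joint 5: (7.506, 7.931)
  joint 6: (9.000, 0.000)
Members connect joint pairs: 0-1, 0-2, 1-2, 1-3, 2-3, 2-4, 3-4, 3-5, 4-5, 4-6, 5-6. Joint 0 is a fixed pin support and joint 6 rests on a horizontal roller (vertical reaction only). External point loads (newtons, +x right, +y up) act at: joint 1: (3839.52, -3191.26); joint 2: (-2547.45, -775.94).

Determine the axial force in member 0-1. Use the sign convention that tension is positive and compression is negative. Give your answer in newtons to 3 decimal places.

N=7 nodes, M=11 members, R=3 reactions → 2N=14, M+R=14
member 0 (0-1): L=7.3670, (cx,cy)=(0.1737,0.9848)
member 1 (0-2): L=3.0970, (cx,cy)=(1.0000,0.0000)
member 2 (1-2): L=7.4791, (cx,cy)=(0.2429,-0.9700)
member 3 (1-3): L=3.1906, (cx,cy)=(0.9989,0.0476)
member 4 (2-3): L=7.5326, (cx,cy)=(0.1819,0.9833)
member 5 (2-4): L=2.8480, (cx,cy)=(1.0000,0.0000)
member 6 (3-4): L=7.5530, (cx,cy)=(0.1957,-0.9807)
member 7 (3-5): L=3.0838, (cx,cy)=(0.9855,0.1699)
member 8 (4-5): L=8.0832, (cx,cy)=(0.1931,0.9812)
member 9 (4-6): L=3.0550, (cx,cy)=(1.0000,0.0000)
member 10 (5-6): L=8.0705, (cx,cy)=(0.1851,-0.9827)
solve A·x = −loads:
  F[0-1] = -153.5785 N (compression)
  F[0-2] = +1318.7537 N (tension)
  F[1-2] = -3284.7617 N (compression)
  F[1-3] = -3071.6763 N (compression)
  F[2-3] = +4029.4964 N (tension)
  F[2-4] = +2335.3227 N (tension)
  F[3-4] = -4158.7076 N (compression)
  F[3-5] = -1543.9854 N (compression)
  F[4-5] = +4156.5524 N (tension)
  F[4-6] = +718.8300 N (tension)
  F[5-6] = -3883.0719 N (compression)
  Rx@0 = -1292.0700 N
  Ry@0 = +151.2426 N
  Ry@6 = +3815.9574 N

-153.578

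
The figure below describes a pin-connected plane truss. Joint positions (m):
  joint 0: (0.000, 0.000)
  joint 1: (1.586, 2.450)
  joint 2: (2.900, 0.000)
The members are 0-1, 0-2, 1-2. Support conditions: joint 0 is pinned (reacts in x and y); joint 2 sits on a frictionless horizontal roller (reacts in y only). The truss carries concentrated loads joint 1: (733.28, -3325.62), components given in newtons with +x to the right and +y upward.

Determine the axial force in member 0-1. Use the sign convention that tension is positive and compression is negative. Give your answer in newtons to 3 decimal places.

N=3 nodes, M=3 members, R=3 reactions → 2N=6, M+R=6
member 0 (0-1): L=2.9185, (cx,cy)=(0.5434,0.8395)
member 1 (0-2): L=2.9000, (cx,cy)=(1.0000,0.0000)
member 2 (1-2): L=2.7801, (cx,cy)=(0.4726,-0.8813)
solve A·x = −loads:
  F[0-1] = -1057.0544 N (compression)
  F[0-2] = +1307.7064 N (tension)
  F[1-2] = -2766.8093 N (compression)
  Rx@0 = -733.2800 N
  Ry@0 = +887.3547 N
  Ry@2 = +2438.2653 N

-1057.054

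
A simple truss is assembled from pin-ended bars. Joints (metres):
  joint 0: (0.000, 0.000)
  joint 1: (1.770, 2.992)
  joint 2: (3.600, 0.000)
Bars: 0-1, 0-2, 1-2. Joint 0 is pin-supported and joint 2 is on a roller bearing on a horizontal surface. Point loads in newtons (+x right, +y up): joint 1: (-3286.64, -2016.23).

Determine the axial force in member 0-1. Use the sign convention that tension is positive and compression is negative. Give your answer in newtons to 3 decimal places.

N=3 nodes, M=3 members, R=3 reactions → 2N=6, M+R=6
member 0 (0-1): L=3.4763, (cx,cy)=(0.5092,0.8607)
member 1 (0-2): L=3.6000, (cx,cy)=(1.0000,0.0000)
member 2 (1-2): L=3.5073, (cx,cy)=(0.5218,-0.8531)
solve A·x = −loads:
  F[0-1] = -4364.5771 N (compression)
  F[0-2] = -1064.3908 N (compression)
  F[1-2] = +2039.9504 N (tension)
  Rx@0 = +3286.6400 N
  Ry@0 = +3756.4799 N
  Ry@2 = -1740.2499 N

-4364.577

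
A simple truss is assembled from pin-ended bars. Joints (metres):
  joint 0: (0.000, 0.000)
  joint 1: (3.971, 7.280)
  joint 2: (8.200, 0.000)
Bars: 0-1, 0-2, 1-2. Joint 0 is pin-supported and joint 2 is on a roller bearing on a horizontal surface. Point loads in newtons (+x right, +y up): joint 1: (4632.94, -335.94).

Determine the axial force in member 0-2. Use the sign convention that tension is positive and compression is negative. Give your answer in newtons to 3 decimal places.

2483.859

N=3 nodes, M=3 members, R=3 reactions → 2N=6, M+R=6
member 0 (0-1): L=8.2926, (cx,cy)=(0.4789,0.8779)
member 1 (0-2): L=8.2000, (cx,cy)=(1.0000,0.0000)
member 2 (1-2): L=8.4192, (cx,cy)=(0.5023,-0.8647)
solve A·x = −loads:
  F[0-1] = +4487.9057 N (tension)
  F[0-2] = +2483.8589 N (tension)
  F[1-2] = -4944.9260 N (compression)
  Rx@0 = -4632.9400 N
  Ry@0 = -3939.8918 N
  Ry@2 = +4275.8318 N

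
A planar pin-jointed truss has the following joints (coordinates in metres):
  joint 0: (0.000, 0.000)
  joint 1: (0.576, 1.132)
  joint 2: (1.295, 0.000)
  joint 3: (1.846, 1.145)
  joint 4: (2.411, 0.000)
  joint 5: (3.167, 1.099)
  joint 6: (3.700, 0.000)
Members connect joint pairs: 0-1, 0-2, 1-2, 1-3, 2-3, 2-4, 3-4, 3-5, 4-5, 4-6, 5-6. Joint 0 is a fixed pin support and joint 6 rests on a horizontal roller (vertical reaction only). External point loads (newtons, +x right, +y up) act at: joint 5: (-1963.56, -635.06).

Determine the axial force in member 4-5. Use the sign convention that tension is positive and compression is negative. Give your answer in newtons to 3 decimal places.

-880.035

N=7 nodes, M=11 members, R=3 reactions → 2N=14, M+R=14
member 0 (0-1): L=1.2701, (cx,cy)=(0.4535,0.8913)
member 1 (0-2): L=1.2950, (cx,cy)=(1.0000,0.0000)
member 2 (1-2): L=1.3410, (cx,cy)=(0.5362,-0.8441)
member 3 (1-3): L=1.2701, (cx,cy)=(0.9999,0.0102)
member 4 (2-3): L=1.2707, (cx,cy)=(0.4336,0.9011)
member 5 (2-4): L=1.1160, (cx,cy)=(1.0000,0.0000)
member 6 (3-4): L=1.2768, (cx,cy)=(0.4425,-0.8968)
member 7 (3-5): L=1.3218, (cx,cy)=(0.9994,-0.0348)
member 8 (4-5): L=1.3339, (cx,cy)=(0.5668,0.8239)
member 9 (4-6): L=1.2890, (cx,cy)=(1.0000,0.0000)
member 10 (5-6): L=1.2214, (cx,cy)=(0.4364,-0.8998)
solve A·x = −loads:
  F[0-1] = -757.0368 N (compression)
  F[0-2] = -1620.2430 N (compression)
  F[1-2] = +790.0085 N (tension)
  F[1-3] = -766.9215 N (compression)
  F[2-3] = -740.0607 N (compression)
  F[2-4] = -875.7689 N (compression)
  F[3-4] = +808.5190 N (tension)
  F[3-5] = -1446.4436 N (compression)
  F[4-5] = -880.0351 N (compression)
  F[4-6] = -19.2313 N (compression)
  F[5-6] = +44.0708 N (tension)
  Rx@0 = +1963.5600 N
  Ry@0 = +674.7134 N
  Ry@6 = -39.6534 N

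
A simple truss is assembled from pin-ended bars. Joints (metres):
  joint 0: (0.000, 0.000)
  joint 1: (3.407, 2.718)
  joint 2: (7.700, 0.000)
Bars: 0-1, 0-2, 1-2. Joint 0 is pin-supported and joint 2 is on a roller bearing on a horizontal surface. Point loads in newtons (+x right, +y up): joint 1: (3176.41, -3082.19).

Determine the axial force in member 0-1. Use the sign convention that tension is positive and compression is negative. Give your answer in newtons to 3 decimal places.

-957.600

N=3 nodes, M=3 members, R=3 reactions → 2N=6, M+R=6
member 0 (0-1): L=4.3583, (cx,cy)=(0.7817,0.6236)
member 1 (0-2): L=7.7000, (cx,cy)=(1.0000,0.0000)
member 2 (1-2): L=5.0811, (cx,cy)=(0.8449,-0.5349)
solve A·x = −loads:
  F[0-1] = -957.6005 N (compression)
  F[0-2] = +3924.9842 N (tension)
  F[1-2] = -4645.5063 N (compression)
  Rx@0 = -3176.4100 N
  Ry@0 = +597.1895 N
  Ry@2 = +2485.0005 N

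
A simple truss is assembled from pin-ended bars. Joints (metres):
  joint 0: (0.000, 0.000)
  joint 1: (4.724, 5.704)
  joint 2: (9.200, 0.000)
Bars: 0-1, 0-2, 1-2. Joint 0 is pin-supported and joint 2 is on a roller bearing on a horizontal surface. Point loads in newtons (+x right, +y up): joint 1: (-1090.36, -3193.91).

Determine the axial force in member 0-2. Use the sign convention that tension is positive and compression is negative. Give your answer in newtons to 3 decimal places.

N=3 nodes, M=3 members, R=3 reactions → 2N=6, M+R=6
member 0 (0-1): L=7.4062, (cx,cy)=(0.6378,0.7702)
member 1 (0-2): L=9.2000, (cx,cy)=(1.0000,0.0000)
member 2 (1-2): L=7.2505, (cx,cy)=(0.6173,-0.7867)
solve A·x = −loads:
  F[0-1] = -2895.3902 N (compression)
  F[0-2] = +756.4473 N (tension)
  F[1-2] = -1225.3449 N (compression)
  Rx@0 = +1090.3600 N
  Ry@0 = +2229.9298 N
  Ry@2 = +963.9802 N

756.447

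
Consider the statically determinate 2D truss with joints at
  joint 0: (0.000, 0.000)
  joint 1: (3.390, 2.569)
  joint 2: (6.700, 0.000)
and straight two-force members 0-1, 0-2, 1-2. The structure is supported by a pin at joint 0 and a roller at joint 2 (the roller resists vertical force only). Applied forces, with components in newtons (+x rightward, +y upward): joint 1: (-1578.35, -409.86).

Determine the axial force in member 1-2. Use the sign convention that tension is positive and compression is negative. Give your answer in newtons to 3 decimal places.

648.825

N=3 nodes, M=3 members, R=3 reactions → 2N=6, M+R=6
member 0 (0-1): L=4.2535, (cx,cy)=(0.7970,0.6040)
member 1 (0-2): L=6.7000, (cx,cy)=(1.0000,0.0000)
member 2 (1-2): L=4.1900, (cx,cy)=(0.7900,-0.6131)
solve A·x = −loads:
  F[0-1] = -1337.2536 N (compression)
  F[0-2] = -512.5595 N (compression)
  F[1-2] = +648.8247 N (tension)
  Rx@0 = +1578.3500 N
  Ry@0 = +807.6743 N
  Ry@2 = -397.8143 N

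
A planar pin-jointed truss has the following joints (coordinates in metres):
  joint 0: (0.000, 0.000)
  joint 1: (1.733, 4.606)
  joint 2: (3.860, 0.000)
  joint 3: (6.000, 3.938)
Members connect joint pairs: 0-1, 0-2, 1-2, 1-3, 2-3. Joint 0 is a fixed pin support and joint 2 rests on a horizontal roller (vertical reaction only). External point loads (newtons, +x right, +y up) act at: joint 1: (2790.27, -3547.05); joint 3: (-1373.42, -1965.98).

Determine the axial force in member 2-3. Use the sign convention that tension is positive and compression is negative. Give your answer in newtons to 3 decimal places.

-2287.606

N=4 nodes, M=5 members, R=3 reactions → 2N=8, M+R=8
member 0 (0-1): L=4.9212, (cx,cy)=(0.3521,0.9359)
member 1 (0-2): L=3.8600, (cx,cy)=(1.0000,0.0000)
member 2 (1-2): L=5.0734, (cx,cy)=(0.4192,-0.9079)
member 3 (1-3): L=4.3190, (cx,cy)=(0.9880,-0.1547)
member 4 (2-3): L=4.4819, (cx,cy)=(0.4775,0.8786)
solve A·x = −loads:
  F[0-1] = +1136.5531 N (tension)
  F[0-2] = +1016.6155 N (tension)
  F[1-2] = -5030.2062 N (compression)
  F[1-3] = -284.5677 N (compression)
  F[2-3] = -2287.6058 N (compression)
  Rx@0 = -1416.8500 N
  Ry@0 = -1063.7507 N
  Ry@2 = +6576.7807 N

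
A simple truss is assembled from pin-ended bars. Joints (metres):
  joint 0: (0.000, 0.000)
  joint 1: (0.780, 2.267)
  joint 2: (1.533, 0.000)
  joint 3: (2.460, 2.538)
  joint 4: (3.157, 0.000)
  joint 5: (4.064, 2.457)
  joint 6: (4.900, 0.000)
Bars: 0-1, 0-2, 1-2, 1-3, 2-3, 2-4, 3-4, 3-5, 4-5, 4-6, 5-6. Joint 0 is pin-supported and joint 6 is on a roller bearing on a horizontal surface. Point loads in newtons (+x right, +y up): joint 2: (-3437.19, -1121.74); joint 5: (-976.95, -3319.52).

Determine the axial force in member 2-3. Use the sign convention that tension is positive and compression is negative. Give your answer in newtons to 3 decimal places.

-549.468

N=7 nodes, M=11 members, R=3 reactions → 2N=14, M+R=14
member 0 (0-1): L=2.3974, (cx,cy)=(0.3253,0.9456)
member 1 (0-2): L=1.5330, (cx,cy)=(1.0000,0.0000)
member 2 (1-2): L=2.3888, (cx,cy)=(0.3152,-0.9490)
member 3 (1-3): L=1.7017, (cx,cy)=(0.9872,0.1593)
member 4 (2-3): L=2.7020, (cx,cy)=(0.3431,0.9393)
member 5 (2-4): L=1.6240, (cx,cy)=(1.0000,0.0000)
member 6 (3-4): L=2.6320, (cx,cy)=(0.2648,-0.9643)
member 7 (3-5): L=1.6060, (cx,cy)=(0.9987,-0.0504)
member 8 (4-5): L=2.6191, (cx,cy)=(0.3463,0.9381)
member 9 (4-6): L=1.7430, (cx,cy)=(1.0000,0.0000)
member 10 (5-6): L=2.5953, (cx,cy)=(0.3221,-0.9467)
solve A·x = −loads:
  F[0-1] = -1932.1361 N (compression)
  F[0-2] = -3785.5236 N (compression)
  F[1-2] = +1725.8463 N (tension)
  F[1-3] = -1187.8012 N (compression)
  F[2-3] = -549.4679 N (compression)
  F[2-4] = +384.2040 N (tension)
  F[3-4] = +813.9591 N (tension)
  F[3-5] = -1578.7165 N (compression)
  F[4-5] = -836.6709 N (compression)
  F[4-6] = +889.5023 N (tension)
  F[5-6] = -2761.4273 N (compression)
  Rx@0 = +4414.1400 N
  Ry@0 = +1827.0170 N
  Ry@6 = +2614.2430 N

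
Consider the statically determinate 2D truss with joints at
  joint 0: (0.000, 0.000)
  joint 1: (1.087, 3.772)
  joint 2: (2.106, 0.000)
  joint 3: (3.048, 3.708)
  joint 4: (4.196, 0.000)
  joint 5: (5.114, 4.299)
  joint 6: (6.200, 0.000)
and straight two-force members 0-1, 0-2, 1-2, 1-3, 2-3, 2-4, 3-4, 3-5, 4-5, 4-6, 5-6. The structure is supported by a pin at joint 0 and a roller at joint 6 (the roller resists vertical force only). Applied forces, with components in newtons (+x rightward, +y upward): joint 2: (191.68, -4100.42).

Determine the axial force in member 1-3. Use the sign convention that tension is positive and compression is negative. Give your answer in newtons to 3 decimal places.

N=7 nodes, M=11 members, R=3 reactions → 2N=14, M+R=14
member 0 (0-1): L=3.9255, (cx,cy)=(0.2769,0.9609)
member 1 (0-2): L=2.1060, (cx,cy)=(1.0000,0.0000)
member 2 (1-2): L=3.9072, (cx,cy)=(0.2608,-0.9654)
member 3 (1-3): L=1.9620, (cx,cy)=(0.9995,-0.0326)
member 4 (2-3): L=3.8258, (cx,cy)=(0.2462,0.9692)
member 5 (2-4): L=2.0900, (cx,cy)=(1.0000,0.0000)
member 6 (3-4): L=3.8816, (cx,cy)=(0.2958,-0.9553)
member 7 (3-5): L=2.1489, (cx,cy)=(0.9614,0.2750)
member 8 (4-5): L=4.3959, (cx,cy)=(0.2088,0.9780)
member 9 (4-6): L=2.0040, (cx,cy)=(1.0000,0.0000)
member 10 (5-6): L=4.4340, (cx,cy)=(0.2449,-0.9695)
solve A·x = −loads:
  F[0-1] = -2817.7848 N (compression)
  F[0-2] = +971.9454 N (tension)
  F[1-2] = +2856.2211 N (tension)
  F[1-3] = -1525.9783 N (compression)
  F[2-3] = +1385.7059 N (tension)
  F[2-4] = +1183.9722 N (tension)
  F[3-4] = -1665.1227 N (compression)
  F[3-5] = -719.2476 N (compression)
  F[4-5] = +1626.4946 N (tension)
  F[4-6] = +351.8499 N (tension)
  F[5-6] = -1436.5744 N (compression)
  Rx@0 = -191.6800 N
  Ry@0 = +2707.5999 N
  Ry@6 = +1392.8201 N

-1525.978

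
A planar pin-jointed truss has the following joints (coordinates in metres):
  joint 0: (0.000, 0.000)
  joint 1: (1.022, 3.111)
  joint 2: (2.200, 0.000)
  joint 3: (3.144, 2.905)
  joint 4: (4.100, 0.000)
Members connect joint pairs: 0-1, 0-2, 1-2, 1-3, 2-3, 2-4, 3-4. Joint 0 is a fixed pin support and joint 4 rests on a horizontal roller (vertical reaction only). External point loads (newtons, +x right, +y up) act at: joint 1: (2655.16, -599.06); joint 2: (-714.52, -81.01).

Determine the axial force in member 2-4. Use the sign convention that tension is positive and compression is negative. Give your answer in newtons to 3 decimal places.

N=5 nodes, M=7 members, R=3 reactions → 2N=10, M+R=10
member 0 (0-1): L=3.2746, (cx,cy)=(0.3121,0.9500)
member 1 (0-2): L=2.2000, (cx,cy)=(1.0000,0.0000)
member 2 (1-2): L=3.3266, (cx,cy)=(0.3541,-0.9352)
member 3 (1-3): L=2.1320, (cx,cy)=(0.9953,-0.0966)
member 4 (2-3): L=3.0545, (cx,cy)=(0.3090,0.9510)
member 5 (2-4): L=1.9000, (cx,cy)=(1.0000,0.0000)
member 6 (3-4): L=3.0583, (cx,cy)=(0.3126,-0.9499)
solve A·x = −loads:
  F[0-1] = +1607.7168 N (tension)
  F[0-2] = +1438.8682 N (tension)
  F[1-2] = -2128.5227 N (compression)
  F[1-3] = -1406.2165 N (compression)
  F[2-3] = +2178.2380 N (tension)
  F[2-4] = +726.4544 N (tension)
  F[3-4] = -2323.9406 N (compression)
  Rx@0 = -1940.6400 N
  Ry@0 = -1527.4090 N
  Ry@4 = +2207.4790 N

726.454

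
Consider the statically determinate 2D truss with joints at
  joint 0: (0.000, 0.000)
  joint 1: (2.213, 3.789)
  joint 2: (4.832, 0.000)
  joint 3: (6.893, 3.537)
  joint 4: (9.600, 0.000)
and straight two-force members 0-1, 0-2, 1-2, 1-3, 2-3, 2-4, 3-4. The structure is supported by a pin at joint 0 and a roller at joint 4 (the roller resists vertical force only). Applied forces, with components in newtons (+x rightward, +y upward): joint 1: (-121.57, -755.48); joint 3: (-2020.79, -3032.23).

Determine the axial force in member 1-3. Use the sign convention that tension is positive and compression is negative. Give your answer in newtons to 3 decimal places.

-2286.947

N=5 nodes, M=7 members, R=3 reactions → 2N=10, M+R=10
member 0 (0-1): L=4.3879, (cx,cy)=(0.5043,0.8635)
member 1 (0-2): L=4.8320, (cx,cy)=(1.0000,0.0000)
member 2 (1-2): L=4.6060, (cx,cy)=(0.5686,-0.8226)
member 3 (1-3): L=4.6868, (cx,cy)=(0.9986,-0.0538)
member 4 (2-3): L=4.0937, (cx,cy)=(0.5035,0.8640)
member 5 (2-4): L=4.7680, (cx,cy)=(1.0000,0.0000)
member 6 (3-4): L=4.4540, (cx,cy)=(0.6078,-0.7941)
solve A·x = −loads:
  F[0-1] = -2581.1850 N (compression)
  F[0-2] = -840.5689 N (compression)
  F[1-2] = +1940.5869 N (tension)
  F[1-3] = -2286.9474 N (compression)
  F[2-3] = -1847.5934 N (compression)
  F[2-4] = +1193.0402 N (tension)
  F[3-4] = -1962.9903 N (compression)
  Rx@0 = +2142.3600 N
  Ry@0 = +2228.8688 N
  Ry@4 = +1558.8412 N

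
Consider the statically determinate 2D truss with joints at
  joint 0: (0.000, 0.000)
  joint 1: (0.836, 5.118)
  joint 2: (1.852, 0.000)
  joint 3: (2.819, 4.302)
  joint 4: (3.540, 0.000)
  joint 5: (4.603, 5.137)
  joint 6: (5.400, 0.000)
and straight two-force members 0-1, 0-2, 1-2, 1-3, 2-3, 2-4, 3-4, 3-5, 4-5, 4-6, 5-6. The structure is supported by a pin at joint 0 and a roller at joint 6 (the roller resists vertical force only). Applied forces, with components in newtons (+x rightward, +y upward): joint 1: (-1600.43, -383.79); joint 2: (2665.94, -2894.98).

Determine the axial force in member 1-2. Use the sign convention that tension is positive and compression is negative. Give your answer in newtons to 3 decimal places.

N=7 nodes, M=11 members, R=3 reactions → 2N=14, M+R=14
member 0 (0-1): L=5.1858, (cx,cy)=(0.1612,0.9869)
member 1 (0-2): L=1.8520, (cx,cy)=(1.0000,0.0000)
member 2 (1-2): L=5.2179, (cx,cy)=(0.1947,-0.9809)
member 3 (1-3): L=2.1443, (cx,cy)=(0.9248,-0.3805)
member 4 (2-3): L=4.4093, (cx,cy)=(0.2193,0.9757)
member 5 (2-4): L=1.6880, (cx,cy)=(1.0000,0.0000)
member 6 (3-4): L=4.3620, (cx,cy)=(0.1653,-0.9862)
member 7 (3-5): L=1.9697, (cx,cy)=(0.9057,0.4239)
member 8 (4-5): L=5.2458, (cx,cy)=(0.2026,0.9793)
member 9 (4-6): L=1.8600, (cx,cy)=(1.0000,0.0000)
member 10 (5-6): L=5.1985, (cx,cy)=(0.1533,-0.9882)
solve A·x = −loads:
  F[0-1] = -3792.9450 N (compression)
  F[0-2] = +1676.9652 N (tension)
  F[1-2] = +3277.9723 N (tension)
  F[1-3] = +379.2347 N (tension)
  F[2-3] = -328.2420 N (compression)
  F[2-4] = -278.7172 N (compression)
  F[3-4] = +559.4330 N (tension)
  F[3-5] = +205.6391 N (tension)
  F[4-5] = -563.4268 N (compression)
  F[4-6] = -72.0767 N (compression)
  F[5-6] = +470.1228 N (tension)
  Rx@0 = -1065.5100 N
  Ry@0 = +3743.3347 N
  Ry@6 = -464.5647 N

3277.972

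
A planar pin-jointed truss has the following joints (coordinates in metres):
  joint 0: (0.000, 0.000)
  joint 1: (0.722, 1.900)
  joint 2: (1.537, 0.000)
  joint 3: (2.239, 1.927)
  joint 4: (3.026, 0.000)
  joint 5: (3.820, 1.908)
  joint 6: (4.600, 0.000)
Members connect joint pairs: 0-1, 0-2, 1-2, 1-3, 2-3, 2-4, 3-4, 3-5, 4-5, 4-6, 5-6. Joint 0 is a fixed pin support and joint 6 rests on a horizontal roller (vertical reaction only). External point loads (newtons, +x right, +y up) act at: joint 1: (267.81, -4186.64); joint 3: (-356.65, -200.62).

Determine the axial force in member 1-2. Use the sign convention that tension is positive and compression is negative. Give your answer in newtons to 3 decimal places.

N=7 nodes, M=11 members, R=3 reactions → 2N=14, M+R=14
member 0 (0-1): L=2.0326, (cx,cy)=(0.3552,0.9348)
member 1 (0-2): L=1.5370, (cx,cy)=(1.0000,0.0000)
member 2 (1-2): L=2.0674, (cx,cy)=(0.3942,-0.9190)
member 3 (1-3): L=1.5172, (cx,cy)=(0.9998,0.0178)
member 4 (2-3): L=2.0509, (cx,cy)=(0.3423,0.9396)
member 5 (2-4): L=1.4890, (cx,cy)=(1.0000,0.0000)
member 6 (3-4): L=2.0815, (cx,cy)=(0.3781,-0.9258)
member 7 (3-5): L=1.5811, (cx,cy)=(0.9999,-0.0120)
member 8 (4-5): L=2.0666, (cx,cy)=(0.3842,0.9232)
member 9 (4-6): L=1.5740, (cx,cy)=(1.0000,0.0000)
member 10 (5-6): L=2.0613, (cx,cy)=(0.3784,-0.9256)
solve A·x = −loads:
  F[0-1] = -3927.4097 N (compression)
  F[0-2] = +1306.2457 N (tension)
  F[1-2] = -588.4852 N (compression)
  F[1-3] = -1431.1349 N (compression)
  F[2-3] = +575.5993 N (tension)
  F[2-4] = +877.2357 N (tension)
  F[3-4] = -765.7625 N (compression)
  F[3-5] = -587.7508 N (compression)
  F[4-5] = +767.8527 N (tension)
  F[4-6] = +292.6970 N (tension)
  F[5-6] = -773.4996 N (compression)
  Rx@0 = +88.8400 N
  Ry@0 = +3671.2781 N
  Ry@6 = +715.9819 N

-588.485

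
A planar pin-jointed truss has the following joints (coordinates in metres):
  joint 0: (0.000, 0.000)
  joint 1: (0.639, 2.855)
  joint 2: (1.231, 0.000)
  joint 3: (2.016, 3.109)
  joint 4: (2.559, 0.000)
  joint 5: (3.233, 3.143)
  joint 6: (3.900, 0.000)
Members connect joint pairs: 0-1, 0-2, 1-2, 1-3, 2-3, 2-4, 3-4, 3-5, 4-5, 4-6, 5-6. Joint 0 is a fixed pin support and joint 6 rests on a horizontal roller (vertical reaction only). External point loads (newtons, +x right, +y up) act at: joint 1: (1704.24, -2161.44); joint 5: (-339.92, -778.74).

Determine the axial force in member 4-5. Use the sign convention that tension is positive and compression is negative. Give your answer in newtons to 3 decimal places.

N=7 nodes, M=11 members, R=3 reactions → 2N=14, M+R=14
member 0 (0-1): L=2.9256, (cx,cy)=(0.2184,0.9759)
member 1 (0-2): L=1.2310, (cx,cy)=(1.0000,0.0000)
member 2 (1-2): L=2.9157, (cx,cy)=(0.2030,-0.9792)
member 3 (1-3): L=1.4002, (cx,cy)=(0.9834,0.1814)
member 4 (2-3): L=3.2066, (cx,cy)=(0.2448,0.9696)
member 5 (2-4): L=1.3280, (cx,cy)=(1.0000,0.0000)
member 6 (3-4): L=3.1561, (cx,cy)=(0.1720,-0.9851)
member 7 (3-5): L=1.2175, (cx,cy)=(0.9996,0.0279)
member 8 (4-5): L=3.2145, (cx,cy)=(0.2097,0.9778)
member 9 (4-6): L=1.3410, (cx,cy)=(1.0000,0.0000)
member 10 (5-6): L=3.2130, (cx,cy)=(0.2076,-0.9782)
solve A·x = −loads:
  F[0-1] = -990.7510 N (compression)
  F[0-2] = +1580.7139 N (tension)
  F[1-2] = -1523.5614 N (compression)
  F[1-3] = -1638.4782 N (compression)
  F[2-3] = +1538.6467 N (tension)
  F[2-4] = +894.6997 N (tension)
  F[3-4] = -1241.6488 N (compression)
  F[3-5] = -1021.3926 N (compression)
  F[4-5] = +1250.9414 N (tension)
  F[4-6] = +418.7796 N (tension)
  F[5-6] = -2017.2964 N (compression)
  Rx@0 = -1364.3200 N
  Ry@0 = +966.8305 N
  Ry@6 = +1973.3495 N

1250.941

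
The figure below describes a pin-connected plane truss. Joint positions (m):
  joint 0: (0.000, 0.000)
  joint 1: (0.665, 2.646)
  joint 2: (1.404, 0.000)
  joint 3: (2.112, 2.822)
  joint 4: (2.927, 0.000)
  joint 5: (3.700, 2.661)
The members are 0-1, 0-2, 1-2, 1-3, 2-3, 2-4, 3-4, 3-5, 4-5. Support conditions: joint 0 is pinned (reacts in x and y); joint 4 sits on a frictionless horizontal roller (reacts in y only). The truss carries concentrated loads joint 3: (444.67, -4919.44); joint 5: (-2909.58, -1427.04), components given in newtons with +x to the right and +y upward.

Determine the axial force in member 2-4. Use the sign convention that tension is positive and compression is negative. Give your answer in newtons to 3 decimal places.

-63.013

N=6 nodes, M=9 members, R=3 reactions → 2N=12, M+R=12
member 0 (0-1): L=2.7283, (cx,cy)=(0.2437,0.9698)
member 1 (0-2): L=1.4040, (cx,cy)=(1.0000,0.0000)
member 2 (1-2): L=2.7473, (cx,cy)=(0.2690,-0.9631)
member 3 (1-3): L=1.4577, (cx,cy)=(0.9927,0.1207)
member 4 (2-3): L=2.9095, (cx,cy)=(0.2433,0.9699)
member 5 (2-4): L=1.5230, (cx,cy)=(1.0000,0.0000)
member 6 (3-4): L=2.9373, (cx,cy)=(0.2775,-0.9607)
member 7 (3-5): L=1.5961, (cx,cy)=(0.9949,-0.1009)
member 8 (4-5): L=2.7710, (cx,cy)=(0.2790,0.9603)
solve A·x = −loads:
  F[0-1] = -3309.1572 N (compression)
  F[0-2] = -1658.3267 N (compression)
  F[1-2] = +3124.1824 N (tension)
  F[1-3] = -1659.1117 N (compression)
  F[2-3] = -3102.2844 N (compression)
  F[2-4] = -63.0132 N (compression)
  F[3-4] = -1524.2101 N (compression)
  F[3-5] = -2436.0797 N (compression)
  F[4-5] = -1741.9127 N (compression)
  Rx@0 = +2464.9100 N
  Ry@0 = +3209.3527 N
  Ry@4 = +3137.1273 N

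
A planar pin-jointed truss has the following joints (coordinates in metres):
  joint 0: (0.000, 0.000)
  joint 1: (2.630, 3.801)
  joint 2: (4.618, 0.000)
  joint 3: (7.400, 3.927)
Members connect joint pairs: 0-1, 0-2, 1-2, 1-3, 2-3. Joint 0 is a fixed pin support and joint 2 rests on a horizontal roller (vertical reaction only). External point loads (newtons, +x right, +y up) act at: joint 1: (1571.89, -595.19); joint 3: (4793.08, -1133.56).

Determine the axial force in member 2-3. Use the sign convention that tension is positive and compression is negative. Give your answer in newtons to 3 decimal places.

N=4 nodes, M=5 members, R=3 reactions → 2N=8, M+R=8
member 0 (0-1): L=4.6222, (cx,cy)=(0.5690,0.8223)
member 1 (0-2): L=4.6180, (cx,cy)=(1.0000,0.0000)
member 2 (1-2): L=4.2895, (cx,cy)=(0.4635,-0.8861)
member 3 (1-3): L=4.7717, (cx,cy)=(0.9997,0.0264)
member 4 (2-3): L=4.8126, (cx,cy)=(0.5781,0.8160)
solve A·x = −loads:
  F[0-1] = +7048.5937 N (tension)
  F[0-2] = +2354.3469 N (tension)
  F[1-2] = -7042.9497 N (compression)
  F[1-3] = +5704.8344 N (tension)
  F[2-3] = -1573.7996 N (compression)
  Rx@0 = -6364.9700 N
  Ry@0 = -5796.3415 N
  Ry@2 = +7525.0915 N

-1573.800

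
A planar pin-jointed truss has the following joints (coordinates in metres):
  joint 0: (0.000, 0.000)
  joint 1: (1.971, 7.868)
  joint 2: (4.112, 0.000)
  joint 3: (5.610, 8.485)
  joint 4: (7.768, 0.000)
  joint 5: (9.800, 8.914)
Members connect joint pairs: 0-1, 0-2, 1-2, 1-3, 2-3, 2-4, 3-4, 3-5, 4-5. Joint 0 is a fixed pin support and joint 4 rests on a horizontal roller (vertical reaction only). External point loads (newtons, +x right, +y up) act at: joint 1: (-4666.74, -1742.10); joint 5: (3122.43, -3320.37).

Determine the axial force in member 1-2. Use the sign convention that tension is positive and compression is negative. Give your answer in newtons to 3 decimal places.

N=6 nodes, M=9 members, R=3 reactions → 2N=12, M+R=12
member 0 (0-1): L=8.1111, (cx,cy)=(0.2430,0.9700)
member 1 (0-2): L=4.1120, (cx,cy)=(1.0000,0.0000)
member 2 (1-2): L=8.1541, (cx,cy)=(0.2626,-0.9649)
member 3 (1-3): L=3.6909, (cx,cy)=(0.9859,0.1672)
member 4 (2-3): L=8.6162, (cx,cy)=(0.1739,0.9848)
member 5 (2-4): L=3.6560, (cx,cy)=(1.0000,0.0000)
member 6 (3-4): L=8.7551, (cx,cy)=(0.2465,-0.9691)
member 7 (3-5): L=4.2119, (cx,cy)=(0.9948,0.1019)
member 8 (4-5): L=9.1427, (cx,cy)=(0.2223,0.9750)
solve A·x = −loads:
  F[0-1] = -1623.9235 N (compression)
  F[0-2] = -1149.6970 N (compression)
  F[1-2] = +552.2872 N (tension)
  F[1-3] = +4186.0170 N (tension)
  F[2-3] = -541.1508 N (compression)
  F[2-4] = -910.6009 N (compression)
  F[3-4] = +247.4670 N (tension)
  F[3-5] = +3992.7994 N (tension)
  F[4-5] = -3822.6631 N (compression)
  Rx@0 = +1544.3100 N
  Ry@0 = +1575.2486 N
  Ry@4 = +3487.2214 N

552.287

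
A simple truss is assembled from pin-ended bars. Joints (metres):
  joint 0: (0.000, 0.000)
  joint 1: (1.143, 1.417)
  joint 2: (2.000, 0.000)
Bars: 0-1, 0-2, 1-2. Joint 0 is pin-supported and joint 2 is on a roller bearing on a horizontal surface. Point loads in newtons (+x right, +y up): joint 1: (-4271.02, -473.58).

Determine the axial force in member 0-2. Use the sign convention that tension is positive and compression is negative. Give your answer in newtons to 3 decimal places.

-1666.443

N=3 nodes, M=3 members, R=3 reactions → 2N=6, M+R=6
member 0 (0-1): L=1.8205, (cx,cy)=(0.6278,0.7783)
member 1 (0-2): L=2.0000, (cx,cy)=(1.0000,0.0000)
member 2 (1-2): L=1.6560, (cx,cy)=(0.5175,-0.8557)
solve A·x = −loads:
  F[0-1] = -4148.4840 N (compression)
  F[0-2] = -1666.4427 N (compression)
  F[1-2] = +3220.1051 N (tension)
  Rx@0 = +4271.0200 N
  Ry@0 = +3228.9467 N
  Ry@2 = -2755.3667 N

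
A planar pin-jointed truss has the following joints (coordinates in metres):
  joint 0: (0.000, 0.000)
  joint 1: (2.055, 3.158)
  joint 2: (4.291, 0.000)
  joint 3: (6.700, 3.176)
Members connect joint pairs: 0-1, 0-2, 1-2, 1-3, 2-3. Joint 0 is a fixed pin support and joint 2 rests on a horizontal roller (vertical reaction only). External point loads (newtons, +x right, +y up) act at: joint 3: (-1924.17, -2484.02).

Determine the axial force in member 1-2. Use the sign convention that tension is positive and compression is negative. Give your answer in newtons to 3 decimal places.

N=4 nodes, M=5 members, R=3 reactions → 2N=8, M+R=8
member 0 (0-1): L=3.7678, (cx,cy)=(0.5454,0.8382)
member 1 (0-2): L=4.2910, (cx,cy)=(1.0000,0.0000)
member 2 (1-2): L=3.8695, (cx,cy)=(0.5779,-0.8161)
member 3 (1-3): L=4.6450, (cx,cy)=(1.0000,0.0039)
member 4 (2-3): L=3.9863, (cx,cy)=(0.6043,0.7967)
solve A·x = −loads:
  F[0-1] = -35.3559 N (compression)
  F[0-2] = -1904.8863 N (compression)
  F[1-2] = +36.1195 N (tension)
  F[1-3] = -40.1560 N (compression)
  F[2-3] = -3117.5458 N (compression)
  Rx@0 = +1924.1700 N
  Ry@0 = +29.6341 N
  Ry@2 = +2454.3859 N

36.120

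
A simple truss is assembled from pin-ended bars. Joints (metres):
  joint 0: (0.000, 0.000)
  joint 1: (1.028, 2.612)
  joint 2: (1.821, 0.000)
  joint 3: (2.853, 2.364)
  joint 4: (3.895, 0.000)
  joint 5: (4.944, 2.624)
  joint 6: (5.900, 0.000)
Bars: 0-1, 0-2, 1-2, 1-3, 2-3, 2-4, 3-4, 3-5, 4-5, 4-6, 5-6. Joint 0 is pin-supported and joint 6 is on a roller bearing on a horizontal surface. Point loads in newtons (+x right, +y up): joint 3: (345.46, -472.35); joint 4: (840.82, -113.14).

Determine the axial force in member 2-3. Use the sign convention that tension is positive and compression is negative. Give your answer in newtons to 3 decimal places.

N=7 nodes, M=11 members, R=3 reactions → 2N=14, M+R=14
member 0 (0-1): L=2.8070, (cx,cy)=(0.3662,0.9305)
member 1 (0-2): L=1.8210, (cx,cy)=(1.0000,0.0000)
member 2 (1-2): L=2.7297, (cx,cy)=(0.2905,-0.9569)
member 3 (1-3): L=1.8418, (cx,cy)=(0.9909,-0.1347)
member 4 (2-3): L=2.5794, (cx,cy)=(0.4001,0.9165)
member 5 (2-4): L=2.0740, (cx,cy)=(1.0000,0.0000)
member 6 (3-4): L=2.5835, (cx,cy)=(0.4033,-0.9151)
member 7 (3-5): L=2.1071, (cx,cy)=(0.9924,0.1234)
member 8 (4-5): L=2.8259, (cx,cy)=(0.3712,0.9285)
member 9 (4-6): L=2.0050, (cx,cy)=(1.0000,0.0000)
member 10 (5-6): L=2.7927, (cx,cy)=(0.3423,-0.9396)
solve A·x = −loads:
  F[0-1] = -154.7200 N (compression)
  F[0-2] = +1242.9424 N (tension)
  F[1-2] = +165.3275 N (tension)
  F[1-3] = -105.6531 N (compression)
  F[2-3] = -172.6147 N (compression)
  F[2-4] = +1360.0318 N (tension)
  F[3-4] = -407.1047 N (compression)
  F[3-5] = -357.7460 N (compression)
  F[4-5] = +523.0329 N (tension)
  F[4-6] = +160.8583 N (tension)
  F[5-6] = -469.9090 N (compression)
  Rx@0 = -1186.2800 N
  Ry@0 = +143.9710 N
  Ry@6 = +441.5190 N

-172.615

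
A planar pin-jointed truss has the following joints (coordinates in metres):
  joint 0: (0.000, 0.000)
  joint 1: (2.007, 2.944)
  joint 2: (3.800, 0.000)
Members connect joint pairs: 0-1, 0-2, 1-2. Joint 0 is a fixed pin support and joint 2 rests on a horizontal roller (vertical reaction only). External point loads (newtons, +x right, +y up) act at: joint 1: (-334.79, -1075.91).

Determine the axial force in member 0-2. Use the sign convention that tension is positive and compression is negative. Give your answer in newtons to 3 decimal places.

188.117

N=3 nodes, M=3 members, R=3 reactions → 2N=6, M+R=6
member 0 (0-1): L=3.5630, (cx,cy)=(0.5633,0.8263)
member 1 (0-2): L=3.8000, (cx,cy)=(1.0000,0.0000)
member 2 (1-2): L=3.4470, (cx,cy)=(0.5202,-0.8541)
solve A·x = −loads:
  F[0-1] = -928.3168 N (compression)
  F[0-2] = +188.1165 N (tension)
  F[1-2] = -361.6522 N (compression)
  Rx@0 = +334.7900 N
  Ry@0 = +767.0338 N
  Ry@2 = +308.8762 N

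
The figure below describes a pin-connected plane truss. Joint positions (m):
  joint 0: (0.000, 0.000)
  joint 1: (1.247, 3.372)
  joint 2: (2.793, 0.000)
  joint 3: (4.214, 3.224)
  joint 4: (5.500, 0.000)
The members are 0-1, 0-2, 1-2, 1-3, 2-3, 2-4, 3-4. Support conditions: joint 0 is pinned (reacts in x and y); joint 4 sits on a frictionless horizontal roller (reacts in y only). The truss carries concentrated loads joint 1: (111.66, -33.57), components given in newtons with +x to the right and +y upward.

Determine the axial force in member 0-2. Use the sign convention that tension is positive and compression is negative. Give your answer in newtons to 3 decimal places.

95.943

N=5 nodes, M=7 members, R=3 reactions → 2N=10, M+R=10
member 0 (0-1): L=3.5952, (cx,cy)=(0.3469,0.9379)
member 1 (0-2): L=2.7930, (cx,cy)=(1.0000,0.0000)
member 2 (1-2): L=3.7095, (cx,cy)=(0.4168,-0.9090)
member 3 (1-3): L=2.9707, (cx,cy)=(0.9988,-0.0498)
member 4 (2-3): L=3.5233, (cx,cy)=(0.4033,0.9151)
member 5 (2-4): L=2.7070, (cx,cy)=(1.0000,0.0000)
member 6 (3-4): L=3.4710, (cx,cy)=(0.3705,-0.9288)
solve A·x = −loads:
  F[0-1] = +45.3119 N (tension)
  F[0-2] = +95.9434 N (tension)
  F[1-2] = -80.2535 N (compression)
  F[1-3] = -62.5742 N (compression)
  F[2-3] = +79.7232 N (tension)
  F[2-4] = +30.3426 N (tension)
  F[3-4] = -81.8973 N (compression)
  Rx@0 = -111.6600 N
  Ry@0 = -42.4990 N
  Ry@4 = +76.0690 N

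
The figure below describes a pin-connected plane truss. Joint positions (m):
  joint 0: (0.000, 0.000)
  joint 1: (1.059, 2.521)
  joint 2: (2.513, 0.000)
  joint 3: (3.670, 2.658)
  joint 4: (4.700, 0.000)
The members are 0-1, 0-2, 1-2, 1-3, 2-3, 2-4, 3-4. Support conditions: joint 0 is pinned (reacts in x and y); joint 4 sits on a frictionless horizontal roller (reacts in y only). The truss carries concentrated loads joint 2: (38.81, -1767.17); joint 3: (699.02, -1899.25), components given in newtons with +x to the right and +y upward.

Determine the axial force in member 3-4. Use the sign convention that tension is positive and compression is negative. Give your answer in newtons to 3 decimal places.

-3027.783

N=5 nodes, M=7 members, R=3 reactions → 2N=10, M+R=10
member 0 (0-1): L=2.7344, (cx,cy)=(0.3873,0.9220)
member 1 (0-2): L=2.5130, (cx,cy)=(1.0000,0.0000)
member 2 (1-2): L=2.9103, (cx,cy)=(0.4996,-0.8662)
member 3 (1-3): L=2.6146, (cx,cy)=(0.9986,0.0524)
member 4 (2-3): L=2.8989, (cx,cy)=(0.3991,0.9169)
member 5 (2-4): L=2.1870, (cx,cy)=(1.0000,0.0000)
member 6 (3-4): L=2.8506, (cx,cy)=(0.3613,-0.9324)
solve A·x = −loads:
  F[0-1] = -914.5731 N (compression)
  F[0-2] = +1092.0336 N (tension)
  F[1-2] = +923.9745 N (tension)
  F[1-3] = -816.9559 N (compression)
  F[2-3] = +1054.3991 N (tension)
  F[2-4] = +1094.0249 N (tension)
  F[3-4] = -3027.7830 N (compression)
  Rx@0 = -737.8300 N
  Ry@0 = +843.1985 N
  Ry@4 = +2823.2215 N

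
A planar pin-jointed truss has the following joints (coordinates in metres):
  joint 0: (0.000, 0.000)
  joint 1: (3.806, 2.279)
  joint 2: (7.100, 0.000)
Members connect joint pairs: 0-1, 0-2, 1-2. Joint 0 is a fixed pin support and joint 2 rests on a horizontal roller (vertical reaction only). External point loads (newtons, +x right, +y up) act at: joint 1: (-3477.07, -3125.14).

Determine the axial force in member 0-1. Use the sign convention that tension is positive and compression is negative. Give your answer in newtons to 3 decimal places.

-4994.771

N=3 nodes, M=3 members, R=3 reactions → 2N=6, M+R=6
member 0 (0-1): L=4.4362, (cx,cy)=(0.8580,0.5137)
member 1 (0-2): L=7.1000, (cx,cy)=(1.0000,0.0000)
member 2 (1-2): L=4.0055, (cx,cy)=(0.8224,-0.5690)
solve A·x = −loads:
  F[0-1] = -4994.7714 N (compression)
  F[0-2] = +808.1944 N (tension)
  F[1-2] = -982.7710 N (compression)
  Rx@0 = +3477.0700 N
  Ry@0 = +2565.9794 N
  Ry@2 = +559.1606 N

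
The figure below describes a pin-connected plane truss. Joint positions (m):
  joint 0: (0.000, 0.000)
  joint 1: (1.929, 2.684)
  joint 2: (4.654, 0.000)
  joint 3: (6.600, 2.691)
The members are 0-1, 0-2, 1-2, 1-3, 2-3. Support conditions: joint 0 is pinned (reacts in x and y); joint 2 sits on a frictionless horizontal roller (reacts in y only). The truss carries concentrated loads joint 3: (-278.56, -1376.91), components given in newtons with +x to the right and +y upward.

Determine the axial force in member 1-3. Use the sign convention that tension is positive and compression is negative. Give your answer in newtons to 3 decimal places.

717.933

N=4 nodes, M=5 members, R=3 reactions → 2N=8, M+R=8
member 0 (0-1): L=3.3053, (cx,cy)=(0.5836,0.8120)
member 1 (0-2): L=4.6540, (cx,cy)=(1.0000,0.0000)
member 2 (1-2): L=3.8249, (cx,cy)=(0.7124,-0.7017)
member 3 (1-3): L=4.6710, (cx,cy)=(1.0000,0.0015)
member 4 (2-3): L=3.3209, (cx,cy)=(0.5860,0.8103)
solve A·x = −loads:
  F[0-1] = +510.6532 N (tension)
  F[0-2] = -576.5829 N (compression)
  F[1-2] = -589.3910 N (compression)
  F[1-3] = +717.9330 N (tension)
  F[2-3] = -1700.5416 N (compression)
  Rx@0 = +278.5600 N
  Ry@0 = -414.6674 N
  Ry@2 = +1791.5774 N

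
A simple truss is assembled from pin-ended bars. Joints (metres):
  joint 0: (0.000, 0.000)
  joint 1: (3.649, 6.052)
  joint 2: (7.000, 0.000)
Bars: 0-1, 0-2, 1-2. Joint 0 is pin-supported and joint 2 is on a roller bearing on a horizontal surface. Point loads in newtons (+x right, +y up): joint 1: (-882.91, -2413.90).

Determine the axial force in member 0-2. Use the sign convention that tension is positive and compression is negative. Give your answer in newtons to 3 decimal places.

N=3 nodes, M=3 members, R=3 reactions → 2N=6, M+R=6
member 0 (0-1): L=7.0670, (cx,cy)=(0.5163,0.8564)
member 1 (0-2): L=7.0000, (cx,cy)=(1.0000,0.0000)
member 2 (1-2): L=6.9178, (cx,cy)=(0.4844,-0.8748)
solve A·x = −loads:
  F[0-1] = -2240.7200 N (compression)
  F[0-2] = +274.0781 N (tension)
  F[1-2] = -565.8063 N (compression)
  Rx@0 = +882.9100 N
  Ry@0 = +1918.9072 N
  Ry@2 = +494.9928 N

274.078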